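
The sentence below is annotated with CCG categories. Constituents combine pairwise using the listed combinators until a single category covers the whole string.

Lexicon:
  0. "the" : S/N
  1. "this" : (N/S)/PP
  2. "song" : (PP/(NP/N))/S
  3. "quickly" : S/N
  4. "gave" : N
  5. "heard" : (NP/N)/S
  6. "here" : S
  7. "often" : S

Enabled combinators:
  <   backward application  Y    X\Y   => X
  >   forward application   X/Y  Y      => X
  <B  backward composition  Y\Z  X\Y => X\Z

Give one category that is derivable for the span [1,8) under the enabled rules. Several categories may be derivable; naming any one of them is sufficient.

N

[0,8] S   >
  [0,1] "the" : S/N
  [1,8] N   >
    [1,7] N/S   >
      [1,2] "this" : (N/S)/PP
      [2,7] PP   >
        [2,5] PP/(NP/N)   >
          [2,3] "song" : (PP/(NP/N))/S
          [3,5] S   >
            [3,4] "quickly" : S/N
            [4,5] "gave" : N
        [5,7] NP/N   >
          [5,6] "heard" : (NP/N)/S
          [6,7] "here" : S
    [7,8] "often" : S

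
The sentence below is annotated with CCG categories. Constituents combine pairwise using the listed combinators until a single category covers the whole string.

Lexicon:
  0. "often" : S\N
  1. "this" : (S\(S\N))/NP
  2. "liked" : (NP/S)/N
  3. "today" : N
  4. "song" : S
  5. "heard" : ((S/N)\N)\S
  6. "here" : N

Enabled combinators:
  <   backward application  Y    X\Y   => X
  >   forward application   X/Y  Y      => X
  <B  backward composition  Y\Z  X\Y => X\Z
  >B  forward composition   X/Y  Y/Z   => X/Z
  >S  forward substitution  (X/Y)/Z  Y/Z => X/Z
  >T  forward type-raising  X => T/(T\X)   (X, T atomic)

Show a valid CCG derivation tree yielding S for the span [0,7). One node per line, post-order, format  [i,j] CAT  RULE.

[0,7] S   <
  [0,1] "often" : S\N
  [1,7] S\(S\N)   >
    [1,2] "this" : (S\(S\N))/NP
    [2,7] NP   >
      [2,6] NP/N   >S
        [2,3] "liked" : (NP/S)/N
        [3,6] S/N   <
          [3,4] "today" : N
          [4,6] (S/N)\N   <
            [4,5] "song" : S
            [5,6] "heard" : ((S/N)\N)\S
      [6,7] "here" : N

[0,1] S\N  lex  "often"
[1,2] (S\(S\N))/NP  lex  "this"
[2,3] (NP/S)/N  lex  "liked"
[3,4] N  lex  "today"
[4,5] S  lex  "song"
[5,6] ((S/N)\N)\S  lex  "heard"
[4,6] (S/N)\N  <  k=5
[3,6] S/N  <  k=4
[2,6] NP/N  >S  k=3
[6,7] N  lex  "here"
[2,7] NP  >  k=6
[1,7] S\(S\N)  >  k=2
[0,7] S  <  k=1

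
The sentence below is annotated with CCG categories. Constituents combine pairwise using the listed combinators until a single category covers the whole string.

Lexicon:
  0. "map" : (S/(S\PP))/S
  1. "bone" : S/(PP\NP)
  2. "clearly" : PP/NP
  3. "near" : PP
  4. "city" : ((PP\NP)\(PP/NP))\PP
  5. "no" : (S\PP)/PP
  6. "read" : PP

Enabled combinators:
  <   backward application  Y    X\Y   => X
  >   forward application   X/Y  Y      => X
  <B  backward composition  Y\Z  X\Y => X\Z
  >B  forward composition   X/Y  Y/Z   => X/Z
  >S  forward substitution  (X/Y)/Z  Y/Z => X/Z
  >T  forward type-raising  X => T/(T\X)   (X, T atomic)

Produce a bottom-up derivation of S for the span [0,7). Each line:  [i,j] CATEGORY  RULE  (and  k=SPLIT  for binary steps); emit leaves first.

[0,1] (S/(S\PP))/S  lex  "map"
[1,2] S/(PP\NP)  lex  "bone"
[2,3] PP/NP  lex  "clearly"
[3,4] PP  lex  "near"
[4,5] ((PP\NP)\(PP/NP))\PP  lex  "city"
[3,5] (PP\NP)\(PP/NP)  <  k=4
[2,5] PP\NP  <  k=3
[1,5] S  >  k=2
[0,5] S/(S\PP)  >  k=1
[5,6] (S\PP)/PP  lex  "no"
[6,7] PP  lex  "read"
[5,7] S\PP  >  k=6
[0,7] S  >  k=5

[0,7] S   >
  [0,5] S/(S\PP)   >
    [0,1] "map" : (S/(S\PP))/S
    [1,5] S   >
      [1,2] "bone" : S/(PP\NP)
      [2,5] PP\NP   <
        [2,3] "clearly" : PP/NP
        [3,5] (PP\NP)\(PP/NP)   <
          [3,4] "near" : PP
          [4,5] "city" : ((PP\NP)\(PP/NP))\PP
  [5,7] S\PP   >
    [5,6] "no" : (S\PP)/PP
    [6,7] "read" : PP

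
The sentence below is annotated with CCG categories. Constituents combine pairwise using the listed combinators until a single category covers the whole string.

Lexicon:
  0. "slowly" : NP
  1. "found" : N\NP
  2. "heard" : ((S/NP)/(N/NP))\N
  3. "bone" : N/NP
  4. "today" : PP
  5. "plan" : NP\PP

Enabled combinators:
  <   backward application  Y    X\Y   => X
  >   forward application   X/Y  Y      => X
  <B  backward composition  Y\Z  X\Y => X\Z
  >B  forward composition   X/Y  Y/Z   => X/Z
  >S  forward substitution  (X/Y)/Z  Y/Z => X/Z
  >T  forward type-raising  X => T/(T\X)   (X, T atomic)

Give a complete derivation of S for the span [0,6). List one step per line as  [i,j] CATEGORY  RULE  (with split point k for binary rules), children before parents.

[0,6] S   >
  [0,4] S/NP   >
    [0,3] (S/NP)/(N/NP)   <
      [0,2] N   >
        [0,1] N/(N\NP)   >T
          [0,1] "slowly" : NP
        [1,2] "found" : N\NP
      [2,3] "heard" : ((S/NP)/(N/NP))\N
    [3,4] "bone" : N/NP
  [4,6] NP   >
    [4,5] NP/(NP\PP)   >T
      [4,5] "today" : PP
    [5,6] "plan" : NP\PP

[0,1] NP  lex  "slowly"
[0,1] N/(N\NP)  >T
[1,2] N\NP  lex  "found"
[0,2] N  >  k=1
[2,3] ((S/NP)/(N/NP))\N  lex  "heard"
[0,3] (S/NP)/(N/NP)  <  k=2
[3,4] N/NP  lex  "bone"
[0,4] S/NP  >  k=3
[4,5] PP  lex  "today"
[4,5] NP/(NP\PP)  >T
[5,6] NP\PP  lex  "plan"
[4,6] NP  >  k=5
[0,6] S  >  k=4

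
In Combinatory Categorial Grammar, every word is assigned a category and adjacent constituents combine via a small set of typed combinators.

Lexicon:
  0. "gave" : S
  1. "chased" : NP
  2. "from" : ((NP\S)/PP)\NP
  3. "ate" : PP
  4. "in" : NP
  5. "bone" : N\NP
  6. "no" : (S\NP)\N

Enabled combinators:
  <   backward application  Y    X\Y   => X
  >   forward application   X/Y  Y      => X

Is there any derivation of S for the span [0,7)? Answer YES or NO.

YES

[0,7] S   <
  [0,4] NP   <
    [0,1] "gave" : S
    [1,4] NP\S   >
      [1,3] (NP\S)/PP   <
        [1,2] "chased" : NP
        [2,3] "from" : ((NP\S)/PP)\NP
      [3,4] "ate" : PP
  [4,7] S\NP   <
    [4,6] N   <
      [4,5] "in" : NP
      [5,6] "bone" : N\NP
    [6,7] "no" : (S\NP)\N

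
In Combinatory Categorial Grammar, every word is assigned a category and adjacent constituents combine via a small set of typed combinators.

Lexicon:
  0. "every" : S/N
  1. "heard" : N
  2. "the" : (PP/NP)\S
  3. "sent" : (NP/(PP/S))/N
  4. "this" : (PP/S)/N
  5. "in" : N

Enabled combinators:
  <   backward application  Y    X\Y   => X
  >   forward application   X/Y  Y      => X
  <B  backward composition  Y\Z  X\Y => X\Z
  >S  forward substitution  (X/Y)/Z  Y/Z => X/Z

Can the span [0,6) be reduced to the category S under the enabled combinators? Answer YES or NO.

S/N N (PP/NP)\S (NP/(PP/S))/N (PP/S)/N N
CKY chart[0,6] = {PP}; S ∉ chart

NO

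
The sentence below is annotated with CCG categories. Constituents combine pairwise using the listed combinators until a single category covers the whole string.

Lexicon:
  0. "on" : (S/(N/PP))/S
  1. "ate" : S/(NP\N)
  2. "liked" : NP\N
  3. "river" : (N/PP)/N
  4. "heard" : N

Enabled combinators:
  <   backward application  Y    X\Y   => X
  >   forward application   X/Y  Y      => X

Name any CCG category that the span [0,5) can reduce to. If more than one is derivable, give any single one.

[0,5] S   >
  [0,3] S/(N/PP)   >
    [0,1] "on" : (S/(N/PP))/S
    [1,3] S   >
      [1,2] "ate" : S/(NP\N)
      [2,3] "liked" : NP\N
  [3,5] N/PP   >
    [3,4] "river" : (N/PP)/N
    [4,5] "heard" : N

S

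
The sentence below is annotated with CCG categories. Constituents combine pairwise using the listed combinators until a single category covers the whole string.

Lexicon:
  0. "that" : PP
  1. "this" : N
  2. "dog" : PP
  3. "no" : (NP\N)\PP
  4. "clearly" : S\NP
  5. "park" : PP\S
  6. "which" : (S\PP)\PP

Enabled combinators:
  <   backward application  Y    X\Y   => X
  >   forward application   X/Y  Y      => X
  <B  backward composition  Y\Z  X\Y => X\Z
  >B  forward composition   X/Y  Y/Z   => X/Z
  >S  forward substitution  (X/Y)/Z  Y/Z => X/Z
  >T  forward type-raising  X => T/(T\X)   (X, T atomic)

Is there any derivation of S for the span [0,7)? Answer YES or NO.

[0,7] S   <
  [0,1] "that" : PP
  [1,7] S\PP   <
    [1,6] PP   <
      [1,5] S   <
        [1,2] "this" : N
        [2,5] S\N   <B
          [2,4] NP\N   <
            [2,3] "dog" : PP
            [3,4] "no" : (NP\N)\PP
          [4,5] "clearly" : S\NP
      [5,6] "park" : PP\S
    [6,7] "which" : (S\PP)\PP

YES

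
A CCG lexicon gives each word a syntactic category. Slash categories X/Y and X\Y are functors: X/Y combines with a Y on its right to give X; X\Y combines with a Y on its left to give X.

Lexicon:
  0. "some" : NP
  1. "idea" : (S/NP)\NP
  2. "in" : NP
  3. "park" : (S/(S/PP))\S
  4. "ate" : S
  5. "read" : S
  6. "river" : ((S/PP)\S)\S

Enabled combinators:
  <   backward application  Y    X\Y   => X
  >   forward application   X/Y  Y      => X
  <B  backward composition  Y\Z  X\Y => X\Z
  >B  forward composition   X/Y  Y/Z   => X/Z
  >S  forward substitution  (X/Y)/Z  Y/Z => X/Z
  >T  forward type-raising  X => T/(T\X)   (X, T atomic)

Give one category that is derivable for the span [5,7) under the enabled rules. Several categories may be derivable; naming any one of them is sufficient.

(S/PP)\S

[0,7] S   >
  [0,4] S/(S/PP)   <
    [0,3] S   >
      [0,2] S/NP   <
        [0,1] "some" : NP
        [1,2] "idea" : (S/NP)\NP
      [2,3] "in" : NP
    [3,4] "park" : (S/(S/PP))\S
  [4,7] S/PP   <
    [4,5] "ate" : S
    [5,7] (S/PP)\S   <
      [5,6] "read" : S
      [6,7] "river" : ((S/PP)\S)\S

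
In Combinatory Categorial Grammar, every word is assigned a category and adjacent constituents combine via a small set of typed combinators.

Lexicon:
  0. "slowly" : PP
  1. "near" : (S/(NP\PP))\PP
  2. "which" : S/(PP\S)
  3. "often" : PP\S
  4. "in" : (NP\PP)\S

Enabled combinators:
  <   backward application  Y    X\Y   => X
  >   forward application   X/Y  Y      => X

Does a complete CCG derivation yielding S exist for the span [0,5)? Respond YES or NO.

[0,5] S   >
  [0,2] S/(NP\PP)   <
    [0,1] "slowly" : PP
    [1,2] "near" : (S/(NP\PP))\PP
  [2,5] NP\PP   <
    [2,4] S   >
      [2,3] "which" : S/(PP\S)
      [3,4] "often" : PP\S
    [4,5] "in" : (NP\PP)\S

YES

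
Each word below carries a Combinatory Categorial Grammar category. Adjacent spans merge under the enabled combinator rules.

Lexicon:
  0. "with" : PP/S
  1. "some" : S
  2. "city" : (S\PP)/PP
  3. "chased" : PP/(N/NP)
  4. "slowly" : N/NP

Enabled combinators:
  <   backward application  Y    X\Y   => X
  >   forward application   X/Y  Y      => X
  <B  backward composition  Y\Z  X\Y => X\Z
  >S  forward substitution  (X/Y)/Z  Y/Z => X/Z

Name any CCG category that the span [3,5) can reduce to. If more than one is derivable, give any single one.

[0,5] S   <
  [0,2] PP   >
    [0,1] "with" : PP/S
    [1,2] "some" : S
  [2,5] S\PP   >
    [2,3] "city" : (S\PP)/PP
    [3,5] PP   >
      [3,4] "chased" : PP/(N/NP)
      [4,5] "slowly" : N/NP

PP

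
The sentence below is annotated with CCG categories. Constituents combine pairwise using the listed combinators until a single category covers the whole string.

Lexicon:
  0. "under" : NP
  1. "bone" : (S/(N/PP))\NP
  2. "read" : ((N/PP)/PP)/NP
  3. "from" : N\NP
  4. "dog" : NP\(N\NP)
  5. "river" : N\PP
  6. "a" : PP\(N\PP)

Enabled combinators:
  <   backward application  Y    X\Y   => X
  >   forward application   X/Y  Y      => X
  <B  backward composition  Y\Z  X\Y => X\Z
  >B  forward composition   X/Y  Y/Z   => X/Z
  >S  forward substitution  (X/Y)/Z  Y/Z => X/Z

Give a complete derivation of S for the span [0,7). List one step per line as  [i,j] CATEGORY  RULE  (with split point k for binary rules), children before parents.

[0,7] S   >
  [0,5] S/PP   >B
    [0,2] S/(N/PP)   <
      [0,1] "under" : NP
      [1,2] "bone" : (S/(N/PP))\NP
    [2,5] (N/PP)/PP   >
      [2,3] "read" : ((N/PP)/PP)/NP
      [3,5] NP   <
        [3,4] "from" : N\NP
        [4,5] "dog" : NP\(N\NP)
  [5,7] PP   <
    [5,6] "river" : N\PP
    [6,7] "a" : PP\(N\PP)

[0,1] NP  lex  "under"
[1,2] (S/(N/PP))\NP  lex  "bone"
[0,2] S/(N/PP)  <  k=1
[2,3] ((N/PP)/PP)/NP  lex  "read"
[3,4] N\NP  lex  "from"
[4,5] NP\(N\NP)  lex  "dog"
[3,5] NP  <  k=4
[2,5] (N/PP)/PP  >  k=3
[0,5] S/PP  >B  k=2
[5,6] N\PP  lex  "river"
[6,7] PP\(N\PP)  lex  "a"
[5,7] PP  <  k=6
[0,7] S  >  k=5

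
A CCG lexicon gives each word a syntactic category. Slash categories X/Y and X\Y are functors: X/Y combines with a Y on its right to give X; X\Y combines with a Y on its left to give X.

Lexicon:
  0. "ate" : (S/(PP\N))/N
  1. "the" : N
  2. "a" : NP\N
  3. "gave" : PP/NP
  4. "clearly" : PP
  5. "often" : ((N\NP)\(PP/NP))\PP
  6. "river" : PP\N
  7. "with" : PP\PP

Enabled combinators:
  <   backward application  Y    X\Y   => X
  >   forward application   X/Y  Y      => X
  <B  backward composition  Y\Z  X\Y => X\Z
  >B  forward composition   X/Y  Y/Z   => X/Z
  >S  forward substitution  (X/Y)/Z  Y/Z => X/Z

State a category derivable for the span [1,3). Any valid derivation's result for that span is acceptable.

NP

[0,8] S   >
  [0,6] S/(PP\N)   >
    [0,1] "ate" : (S/(PP\N))/N
    [1,6] N   <
      [1,3] NP   <
        [1,2] "the" : N
        [2,3] "a" : NP\N
      [3,6] N\NP   <
        [3,4] "gave" : PP/NP
        [4,6] (N\NP)\(PP/NP)   <
          [4,5] "clearly" : PP
          [5,6] "often" : ((N\NP)\(PP/NP))\PP
  [6,8] PP\N   <B
    [6,7] "river" : PP\N
    [7,8] "with" : PP\PP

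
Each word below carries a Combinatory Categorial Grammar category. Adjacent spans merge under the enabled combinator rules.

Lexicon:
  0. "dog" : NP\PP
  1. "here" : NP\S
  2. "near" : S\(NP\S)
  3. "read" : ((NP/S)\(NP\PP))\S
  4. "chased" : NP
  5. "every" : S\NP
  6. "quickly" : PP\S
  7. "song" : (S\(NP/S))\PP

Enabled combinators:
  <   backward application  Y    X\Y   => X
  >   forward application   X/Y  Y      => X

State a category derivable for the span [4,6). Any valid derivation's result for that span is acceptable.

[0,8] S   <
  [0,4] NP/S   <
    [0,1] "dog" : NP\PP
    [1,4] (NP/S)\(NP\PP)   <
      [1,3] S   <
        [1,2] "here" : NP\S
        [2,3] "near" : S\(NP\S)
      [3,4] "read" : ((NP/S)\(NP\PP))\S
  [4,8] S\(NP/S)   <
    [4,7] PP   <
      [4,6] S   <
        [4,5] "chased" : NP
        [5,6] "every" : S\NP
      [6,7] "quickly" : PP\S
    [7,8] "song" : (S\(NP/S))\PP

S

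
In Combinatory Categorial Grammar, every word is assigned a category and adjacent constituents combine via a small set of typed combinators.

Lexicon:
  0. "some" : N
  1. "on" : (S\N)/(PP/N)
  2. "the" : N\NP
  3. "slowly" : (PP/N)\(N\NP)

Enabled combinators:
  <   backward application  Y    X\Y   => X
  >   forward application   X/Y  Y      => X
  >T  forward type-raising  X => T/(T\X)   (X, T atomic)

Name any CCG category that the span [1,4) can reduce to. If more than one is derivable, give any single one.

S\N

[0,4] S   <
  [0,1] "some" : N
  [1,4] S\N   >
    [1,2] "on" : (S\N)/(PP/N)
    [2,4] PP/N   <
      [2,3] "the" : N\NP
      [3,4] "slowly" : (PP/N)\(N\NP)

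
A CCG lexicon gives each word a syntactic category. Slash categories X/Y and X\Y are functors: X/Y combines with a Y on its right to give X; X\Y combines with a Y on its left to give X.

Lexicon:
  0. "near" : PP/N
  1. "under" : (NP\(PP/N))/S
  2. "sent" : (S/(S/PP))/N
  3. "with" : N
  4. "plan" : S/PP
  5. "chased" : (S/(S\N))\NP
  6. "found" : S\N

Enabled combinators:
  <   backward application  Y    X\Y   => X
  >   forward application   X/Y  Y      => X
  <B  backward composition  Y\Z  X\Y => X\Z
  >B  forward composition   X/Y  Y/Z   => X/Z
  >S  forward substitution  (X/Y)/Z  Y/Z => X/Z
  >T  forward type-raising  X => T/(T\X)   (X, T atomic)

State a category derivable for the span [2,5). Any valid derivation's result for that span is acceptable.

[0,7] S   >
  [0,6] S/(S\N)   <
    [0,5] NP   <
      [0,1] "near" : PP/N
      [1,5] NP\(PP/N)   >
        [1,2] "under" : (NP\(PP/N))/S
        [2,5] S   >
          [2,4] S/(S/PP)   >
            [2,3] "sent" : (S/(S/PP))/N
            [3,4] "with" : N
          [4,5] "plan" : S/PP
    [5,6] "chased" : (S/(S\N))\NP
  [6,7] "found" : S\N

S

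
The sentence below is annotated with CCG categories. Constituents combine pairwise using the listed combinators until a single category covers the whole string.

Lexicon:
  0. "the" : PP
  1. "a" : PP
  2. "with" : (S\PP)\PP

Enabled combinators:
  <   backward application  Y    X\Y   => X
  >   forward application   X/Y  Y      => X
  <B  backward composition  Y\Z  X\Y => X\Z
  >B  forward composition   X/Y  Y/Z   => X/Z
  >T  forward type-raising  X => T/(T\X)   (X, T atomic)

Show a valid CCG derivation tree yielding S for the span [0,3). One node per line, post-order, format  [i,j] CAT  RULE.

[0,3] S   <
  [0,1] "the" : PP
  [1,3] S\PP   <
    [1,2] "a" : PP
    [2,3] "with" : (S\PP)\PP

[0,1] PP  lex  "the"
[1,2] PP  lex  "a"
[2,3] (S\PP)\PP  lex  "with"
[1,3] S\PP  <  k=2
[0,3] S  <  k=1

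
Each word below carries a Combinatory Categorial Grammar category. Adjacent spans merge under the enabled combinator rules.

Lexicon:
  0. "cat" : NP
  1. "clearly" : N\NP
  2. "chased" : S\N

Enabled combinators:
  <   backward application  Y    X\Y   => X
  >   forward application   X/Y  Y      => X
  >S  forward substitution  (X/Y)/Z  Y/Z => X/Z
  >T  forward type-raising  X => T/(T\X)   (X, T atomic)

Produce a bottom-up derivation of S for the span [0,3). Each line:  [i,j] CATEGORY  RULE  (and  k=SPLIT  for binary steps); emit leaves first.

[0,3] S   <
  [0,2] N   <
    [0,1] "cat" : NP
    [1,2] "clearly" : N\NP
  [2,3] "chased" : S\N

[0,1] NP  lex  "cat"
[1,2] N\NP  lex  "clearly"
[0,2] N  <  k=1
[2,3] S\N  lex  "chased"
[0,3] S  <  k=2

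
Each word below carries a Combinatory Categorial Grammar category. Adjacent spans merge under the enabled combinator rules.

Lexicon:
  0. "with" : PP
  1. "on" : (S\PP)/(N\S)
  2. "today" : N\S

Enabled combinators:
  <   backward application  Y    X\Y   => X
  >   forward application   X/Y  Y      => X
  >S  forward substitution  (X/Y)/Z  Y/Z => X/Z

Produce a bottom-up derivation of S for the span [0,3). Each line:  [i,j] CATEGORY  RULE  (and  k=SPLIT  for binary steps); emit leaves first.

[0,1] PP  lex  "with"
[1,2] (S\PP)/(N\S)  lex  "on"
[2,3] N\S  lex  "today"
[1,3] S\PP  >  k=2
[0,3] S  <  k=1

[0,3] S   <
  [0,1] "with" : PP
  [1,3] S\PP   >
    [1,2] "on" : (S\PP)/(N\S)
    [2,3] "today" : N\S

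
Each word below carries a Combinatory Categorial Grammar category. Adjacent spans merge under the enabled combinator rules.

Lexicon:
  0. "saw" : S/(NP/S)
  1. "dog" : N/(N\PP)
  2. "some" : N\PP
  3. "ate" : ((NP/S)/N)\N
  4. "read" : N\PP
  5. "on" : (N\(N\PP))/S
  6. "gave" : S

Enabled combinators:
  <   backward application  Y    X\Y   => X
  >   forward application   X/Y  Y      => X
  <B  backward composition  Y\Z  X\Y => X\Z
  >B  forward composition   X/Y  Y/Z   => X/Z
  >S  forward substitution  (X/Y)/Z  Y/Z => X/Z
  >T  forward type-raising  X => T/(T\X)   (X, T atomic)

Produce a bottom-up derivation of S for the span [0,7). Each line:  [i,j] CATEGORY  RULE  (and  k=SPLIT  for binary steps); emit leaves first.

[0,1] S/(NP/S)  lex  "saw"
[1,2] N/(N\PP)  lex  "dog"
[2,3] N\PP  lex  "some"
[1,3] N  >  k=2
[3,4] ((NP/S)/N)\N  lex  "ate"
[1,4] (NP/S)/N  <  k=3
[4,5] N\PP  lex  "read"
[5,6] (N\(N\PP))/S  lex  "on"
[6,7] S  lex  "gave"
[5,7] N\(N\PP)  >  k=6
[4,7] N  <  k=5
[1,7] NP/S  >  k=4
[0,7] S  >  k=1

[0,7] S   >
  [0,1] "saw" : S/(NP/S)
  [1,7] NP/S   >
    [1,4] (NP/S)/N   <
      [1,3] N   >
        [1,2] "dog" : N/(N\PP)
        [2,3] "some" : N\PP
      [3,4] "ate" : ((NP/S)/N)\N
    [4,7] N   <
      [4,5] "read" : N\PP
      [5,7] N\(N\PP)   >
        [5,6] "on" : (N\(N\PP))/S
        [6,7] "gave" : S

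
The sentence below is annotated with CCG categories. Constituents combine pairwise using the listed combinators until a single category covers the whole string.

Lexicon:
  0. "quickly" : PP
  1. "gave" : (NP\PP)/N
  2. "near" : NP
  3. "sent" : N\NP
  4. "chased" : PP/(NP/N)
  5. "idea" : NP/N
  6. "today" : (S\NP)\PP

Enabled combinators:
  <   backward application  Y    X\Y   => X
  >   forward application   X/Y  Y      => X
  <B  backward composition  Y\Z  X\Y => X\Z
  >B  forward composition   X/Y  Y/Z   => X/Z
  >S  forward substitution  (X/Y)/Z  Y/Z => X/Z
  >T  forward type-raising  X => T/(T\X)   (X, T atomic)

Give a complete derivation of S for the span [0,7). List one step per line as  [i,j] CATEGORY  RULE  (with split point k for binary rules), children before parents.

[0,7] S   <
  [0,1] "quickly" : PP
  [1,7] S\PP   <B
    [1,4] NP\PP   >
      [1,2] "gave" : (NP\PP)/N
      [2,4] N   <
        [2,3] "near" : NP
        [3,4] "sent" : N\NP
    [4,7] S\NP   <
      [4,6] PP   >
        [4,5] "chased" : PP/(NP/N)
        [5,6] "idea" : NP/N
      [6,7] "today" : (S\NP)\PP

[0,1] PP  lex  "quickly"
[1,2] (NP\PP)/N  lex  "gave"
[2,3] NP  lex  "near"
[3,4] N\NP  lex  "sent"
[2,4] N  <  k=3
[1,4] NP\PP  >  k=2
[4,5] PP/(NP/N)  lex  "chased"
[5,6] NP/N  lex  "idea"
[4,6] PP  >  k=5
[6,7] (S\NP)\PP  lex  "today"
[4,7] S\NP  <  k=6
[1,7] S\PP  <B  k=4
[0,7] S  <  k=1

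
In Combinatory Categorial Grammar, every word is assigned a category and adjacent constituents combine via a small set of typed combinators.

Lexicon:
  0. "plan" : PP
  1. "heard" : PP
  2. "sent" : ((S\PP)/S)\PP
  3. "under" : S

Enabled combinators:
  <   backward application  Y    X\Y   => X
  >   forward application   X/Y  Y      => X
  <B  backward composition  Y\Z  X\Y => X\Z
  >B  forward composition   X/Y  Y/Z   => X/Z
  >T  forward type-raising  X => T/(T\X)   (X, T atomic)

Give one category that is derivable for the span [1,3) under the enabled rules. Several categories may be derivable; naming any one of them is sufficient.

[0,4] S   >
  [0,1] S/(S\PP)   >T
    [0,1] "plan" : PP
  [1,4] S\PP   >
    [1,3] (S\PP)/S   <
      [1,2] "heard" : PP
      [2,3] "sent" : ((S\PP)/S)\PP
    [3,4] "under" : S

(S\PP)/S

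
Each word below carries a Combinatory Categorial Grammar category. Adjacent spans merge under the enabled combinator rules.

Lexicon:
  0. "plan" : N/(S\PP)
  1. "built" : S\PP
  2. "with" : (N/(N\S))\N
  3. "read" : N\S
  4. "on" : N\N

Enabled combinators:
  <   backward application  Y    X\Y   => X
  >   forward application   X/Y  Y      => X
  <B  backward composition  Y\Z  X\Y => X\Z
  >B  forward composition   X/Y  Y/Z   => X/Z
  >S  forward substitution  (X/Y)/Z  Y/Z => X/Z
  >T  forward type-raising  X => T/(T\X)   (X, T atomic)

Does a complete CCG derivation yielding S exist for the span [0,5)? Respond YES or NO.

NO

N/(S\PP) S\PP (N/(N\S))\N N\S N\N
CKY chart[0,5] = {N, N/(N\N), NP/(NP\N), PP/(PP\N), S/(S\N)}; S ∉ chart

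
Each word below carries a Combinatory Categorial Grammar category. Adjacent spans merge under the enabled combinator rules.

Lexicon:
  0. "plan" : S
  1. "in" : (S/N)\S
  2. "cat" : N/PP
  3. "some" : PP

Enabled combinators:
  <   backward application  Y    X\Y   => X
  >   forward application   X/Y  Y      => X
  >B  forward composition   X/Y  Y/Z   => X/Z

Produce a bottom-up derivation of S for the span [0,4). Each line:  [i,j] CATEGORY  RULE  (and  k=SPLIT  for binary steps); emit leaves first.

[0,4] S   >
  [0,2] S/N   <
    [0,1] "plan" : S
    [1,2] "in" : (S/N)\S
  [2,4] N   >
    [2,3] "cat" : N/PP
    [3,4] "some" : PP

[0,1] S  lex  "plan"
[1,2] (S/N)\S  lex  "in"
[0,2] S/N  <  k=1
[2,3] N/PP  lex  "cat"
[3,4] PP  lex  "some"
[2,4] N  >  k=3
[0,4] S  >  k=2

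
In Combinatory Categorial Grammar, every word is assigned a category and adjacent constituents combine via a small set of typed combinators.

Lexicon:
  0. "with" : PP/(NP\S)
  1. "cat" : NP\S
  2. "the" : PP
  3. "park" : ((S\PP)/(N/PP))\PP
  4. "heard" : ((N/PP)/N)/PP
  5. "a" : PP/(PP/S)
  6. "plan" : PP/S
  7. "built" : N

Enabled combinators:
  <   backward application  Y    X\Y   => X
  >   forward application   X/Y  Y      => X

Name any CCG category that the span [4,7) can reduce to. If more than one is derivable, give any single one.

(N/PP)/N

[0,8] S   <
  [0,2] PP   >
    [0,1] "with" : PP/(NP\S)
    [1,2] "cat" : NP\S
  [2,8] S\PP   >
    [2,4] (S\PP)/(N/PP)   <
      [2,3] "the" : PP
      [3,4] "park" : ((S\PP)/(N/PP))\PP
    [4,8] N/PP   >
      [4,7] (N/PP)/N   >
        [4,5] "heard" : ((N/PP)/N)/PP
        [5,7] PP   >
          [5,6] "a" : PP/(PP/S)
          [6,7] "plan" : PP/S
      [7,8] "built" : N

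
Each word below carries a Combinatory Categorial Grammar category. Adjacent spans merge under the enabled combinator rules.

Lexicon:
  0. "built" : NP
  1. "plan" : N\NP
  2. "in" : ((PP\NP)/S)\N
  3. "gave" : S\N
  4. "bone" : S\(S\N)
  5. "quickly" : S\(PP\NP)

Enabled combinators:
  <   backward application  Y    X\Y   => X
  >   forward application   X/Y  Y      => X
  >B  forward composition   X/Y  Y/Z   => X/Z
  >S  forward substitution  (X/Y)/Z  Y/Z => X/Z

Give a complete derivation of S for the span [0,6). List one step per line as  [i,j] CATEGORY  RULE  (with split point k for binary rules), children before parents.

[0,1] NP  lex  "built"
[1,2] N\NP  lex  "plan"
[0,2] N  <  k=1
[2,3] ((PP\NP)/S)\N  lex  "in"
[0,3] (PP\NP)/S  <  k=2
[3,4] S\N  lex  "gave"
[4,5] S\(S\N)  lex  "bone"
[3,5] S  <  k=4
[0,5] PP\NP  >  k=3
[5,6] S\(PP\NP)  lex  "quickly"
[0,6] S  <  k=5

[0,6] S   <
  [0,5] PP\NP   >
    [0,3] (PP\NP)/S   <
      [0,2] N   <
        [0,1] "built" : NP
        [1,2] "plan" : N\NP
      [2,3] "in" : ((PP\NP)/S)\N
    [3,5] S   <
      [3,4] "gave" : S\N
      [4,5] "bone" : S\(S\N)
  [5,6] "quickly" : S\(PP\NP)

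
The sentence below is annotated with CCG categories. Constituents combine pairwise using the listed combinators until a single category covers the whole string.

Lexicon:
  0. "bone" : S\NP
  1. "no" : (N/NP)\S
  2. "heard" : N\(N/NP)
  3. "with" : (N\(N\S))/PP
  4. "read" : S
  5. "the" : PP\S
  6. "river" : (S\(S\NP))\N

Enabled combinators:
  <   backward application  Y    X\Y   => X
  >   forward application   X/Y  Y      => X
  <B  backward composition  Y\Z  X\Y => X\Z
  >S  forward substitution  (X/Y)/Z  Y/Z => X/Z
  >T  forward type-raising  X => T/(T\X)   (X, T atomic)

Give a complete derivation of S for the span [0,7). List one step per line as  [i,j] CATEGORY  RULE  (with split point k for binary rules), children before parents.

[0,7] S   <
  [0,1] "bone" : S\NP
  [1,7] S\(S\NP)   <
    [1,6] N   <
      [1,3] N\S   <B
        [1,2] "no" : (N/NP)\S
        [2,3] "heard" : N\(N/NP)
      [3,6] N\(N\S)   >
        [3,4] "with" : (N\(N\S))/PP
        [4,6] PP   <
          [4,5] "read" : S
          [5,6] "the" : PP\S
    [6,7] "river" : (S\(S\NP))\N

[0,1] S\NP  lex  "bone"
[1,2] (N/NP)\S  lex  "no"
[2,3] N\(N/NP)  lex  "heard"
[1,3] N\S  <B  k=2
[3,4] (N\(N\S))/PP  lex  "with"
[4,5] S  lex  "read"
[5,6] PP\S  lex  "the"
[4,6] PP  <  k=5
[3,6] N\(N\S)  >  k=4
[1,6] N  <  k=3
[6,7] (S\(S\NP))\N  lex  "river"
[1,7] S\(S\NP)  <  k=6
[0,7] S  <  k=1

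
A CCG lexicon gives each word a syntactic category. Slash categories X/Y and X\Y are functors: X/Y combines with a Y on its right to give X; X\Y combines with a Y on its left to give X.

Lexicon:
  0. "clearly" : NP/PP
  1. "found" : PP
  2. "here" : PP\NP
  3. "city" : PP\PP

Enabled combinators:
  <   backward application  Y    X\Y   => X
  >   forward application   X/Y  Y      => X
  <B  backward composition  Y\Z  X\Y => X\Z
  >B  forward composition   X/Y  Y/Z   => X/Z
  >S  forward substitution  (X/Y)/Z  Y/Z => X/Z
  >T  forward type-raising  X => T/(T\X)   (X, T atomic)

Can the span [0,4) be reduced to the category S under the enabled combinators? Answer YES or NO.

NP/PP PP PP\NP PP\PP
CKY chart[0,4] = {N/(N\PP), NP/(NP\PP), PP, PP/(PP\PP), S/(S\PP)}; S ∉ chart

NO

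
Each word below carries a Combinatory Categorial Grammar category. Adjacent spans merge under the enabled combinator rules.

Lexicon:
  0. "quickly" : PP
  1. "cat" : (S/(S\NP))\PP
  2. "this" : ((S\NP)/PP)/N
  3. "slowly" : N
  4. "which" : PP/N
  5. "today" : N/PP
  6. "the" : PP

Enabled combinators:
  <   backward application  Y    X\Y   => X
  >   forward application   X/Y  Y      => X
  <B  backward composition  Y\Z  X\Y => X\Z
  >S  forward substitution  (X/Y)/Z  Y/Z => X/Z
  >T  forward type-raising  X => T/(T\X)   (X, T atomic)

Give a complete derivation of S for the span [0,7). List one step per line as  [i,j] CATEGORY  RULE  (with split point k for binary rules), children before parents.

[0,1] PP  lex  "quickly"
[1,2] (S/(S\NP))\PP  lex  "cat"
[0,2] S/(S\NP)  <  k=1
[2,3] ((S\NP)/PP)/N  lex  "this"
[3,4] N  lex  "slowly"
[2,4] (S\NP)/PP  >  k=3
[4,5] PP/N  lex  "which"
[5,6] N/PP  lex  "today"
[6,7] PP  lex  "the"
[5,7] N  >  k=6
[4,7] PP  >  k=5
[2,7] S\NP  >  k=4
[0,7] S  >  k=2

[0,7] S   >
  [0,2] S/(S\NP)   <
    [0,1] "quickly" : PP
    [1,2] "cat" : (S/(S\NP))\PP
  [2,7] S\NP   >
    [2,4] (S\NP)/PP   >
      [2,3] "this" : ((S\NP)/PP)/N
      [3,4] "slowly" : N
    [4,7] PP   >
      [4,5] "which" : PP/N
      [5,7] N   >
        [5,6] "today" : N/PP
        [6,7] "the" : PP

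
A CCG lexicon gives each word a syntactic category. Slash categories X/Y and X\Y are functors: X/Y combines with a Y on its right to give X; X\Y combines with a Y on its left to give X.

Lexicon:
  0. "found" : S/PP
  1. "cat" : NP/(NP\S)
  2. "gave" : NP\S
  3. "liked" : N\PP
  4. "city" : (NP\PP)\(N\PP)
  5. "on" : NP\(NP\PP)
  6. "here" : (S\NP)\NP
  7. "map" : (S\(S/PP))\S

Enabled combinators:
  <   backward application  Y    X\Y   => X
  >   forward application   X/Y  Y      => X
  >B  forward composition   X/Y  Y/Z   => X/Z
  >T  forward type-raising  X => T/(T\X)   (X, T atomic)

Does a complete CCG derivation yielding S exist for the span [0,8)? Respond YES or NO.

[0,8] S   <
  [0,1] "found" : S/PP
  [1,8] S\(S/PP)   <
    [1,7] S   <
      [1,3] NP   >
        [1,2] "cat" : NP/(NP\S)
        [2,3] "gave" : NP\S
      [3,7] S\NP   <
        [3,6] NP   <
          [3,5] NP\PP   <
            [3,4] "liked" : N\PP
            [4,5] "city" : (NP\PP)\(N\PP)
          [5,6] "on" : NP\(NP\PP)
        [6,7] "here" : (S\NP)\NP
    [7,8] "map" : (S\(S/PP))\S

YES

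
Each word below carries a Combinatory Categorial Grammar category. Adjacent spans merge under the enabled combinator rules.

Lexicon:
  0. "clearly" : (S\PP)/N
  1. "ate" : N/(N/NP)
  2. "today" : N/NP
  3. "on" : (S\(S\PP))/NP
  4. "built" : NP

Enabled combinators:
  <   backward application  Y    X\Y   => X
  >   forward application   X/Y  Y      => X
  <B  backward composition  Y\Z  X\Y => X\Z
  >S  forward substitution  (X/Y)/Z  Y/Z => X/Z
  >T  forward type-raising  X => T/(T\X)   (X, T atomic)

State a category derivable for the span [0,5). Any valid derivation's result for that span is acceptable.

S

[0,5] S   <
  [0,3] S\PP   >
    [0,1] "clearly" : (S\PP)/N
    [1,3] N   >
      [1,2] "ate" : N/(N/NP)
      [2,3] "today" : N/NP
  [3,5] S\(S\PP)   >
    [3,4] "on" : (S\(S\PP))/NP
    [4,5] "built" : NP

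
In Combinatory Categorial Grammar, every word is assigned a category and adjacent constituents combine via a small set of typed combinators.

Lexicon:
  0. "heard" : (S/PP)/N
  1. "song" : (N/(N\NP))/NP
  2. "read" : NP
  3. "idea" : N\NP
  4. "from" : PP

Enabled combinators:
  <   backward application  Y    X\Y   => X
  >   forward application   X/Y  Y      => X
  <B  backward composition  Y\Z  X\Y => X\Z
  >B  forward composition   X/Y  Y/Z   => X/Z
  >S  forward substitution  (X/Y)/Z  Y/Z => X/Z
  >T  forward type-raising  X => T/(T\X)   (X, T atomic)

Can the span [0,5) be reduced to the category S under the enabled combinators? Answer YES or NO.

YES

[0,5] S   >
  [0,4] S/PP   >
    [0,1] "heard" : (S/PP)/N
    [1,4] N   >
      [1,3] N/(N\NP)   >
        [1,2] "song" : (N/(N\NP))/NP
        [2,3] "read" : NP
      [3,4] "idea" : N\NP
  [4,5] "from" : PP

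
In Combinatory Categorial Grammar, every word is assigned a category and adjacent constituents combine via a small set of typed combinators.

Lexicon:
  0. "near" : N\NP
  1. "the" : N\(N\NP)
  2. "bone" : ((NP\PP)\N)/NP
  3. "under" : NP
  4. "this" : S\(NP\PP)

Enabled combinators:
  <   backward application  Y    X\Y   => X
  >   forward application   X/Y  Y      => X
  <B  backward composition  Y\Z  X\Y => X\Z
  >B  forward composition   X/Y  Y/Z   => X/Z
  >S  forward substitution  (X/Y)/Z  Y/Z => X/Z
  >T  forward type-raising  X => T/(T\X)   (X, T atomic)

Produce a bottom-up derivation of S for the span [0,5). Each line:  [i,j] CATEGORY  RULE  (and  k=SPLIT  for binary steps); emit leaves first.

[0,5] S   <
  [0,2] N   <
    [0,1] "near" : N\NP
    [1,2] "the" : N\(N\NP)
  [2,5] S\N   <B
    [2,4] (NP\PP)\N   >
      [2,3] "bone" : ((NP\PP)\N)/NP
      [3,4] "under" : NP
    [4,5] "this" : S\(NP\PP)

[0,1] N\NP  lex  "near"
[1,2] N\(N\NP)  lex  "the"
[0,2] N  <  k=1
[2,3] ((NP\PP)\N)/NP  lex  "bone"
[3,4] NP  lex  "under"
[2,4] (NP\PP)\N  >  k=3
[4,5] S\(NP\PP)  lex  "this"
[2,5] S\N  <B  k=4
[0,5] S  <  k=2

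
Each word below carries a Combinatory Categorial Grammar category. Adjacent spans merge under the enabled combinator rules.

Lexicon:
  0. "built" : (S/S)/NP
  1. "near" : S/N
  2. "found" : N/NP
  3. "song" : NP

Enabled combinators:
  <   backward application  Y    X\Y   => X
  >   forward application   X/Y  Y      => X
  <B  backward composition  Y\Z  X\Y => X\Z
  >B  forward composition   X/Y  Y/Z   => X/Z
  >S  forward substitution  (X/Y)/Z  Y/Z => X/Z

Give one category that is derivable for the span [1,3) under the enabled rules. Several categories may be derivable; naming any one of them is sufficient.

[0,4] S   >
  [0,3] S/NP   >S
    [0,1] "built" : (S/S)/NP
    [1,3] S/NP   >B
      [1,2] "near" : S/N
      [2,3] "found" : N/NP
  [3,4] "song" : NP

S/NP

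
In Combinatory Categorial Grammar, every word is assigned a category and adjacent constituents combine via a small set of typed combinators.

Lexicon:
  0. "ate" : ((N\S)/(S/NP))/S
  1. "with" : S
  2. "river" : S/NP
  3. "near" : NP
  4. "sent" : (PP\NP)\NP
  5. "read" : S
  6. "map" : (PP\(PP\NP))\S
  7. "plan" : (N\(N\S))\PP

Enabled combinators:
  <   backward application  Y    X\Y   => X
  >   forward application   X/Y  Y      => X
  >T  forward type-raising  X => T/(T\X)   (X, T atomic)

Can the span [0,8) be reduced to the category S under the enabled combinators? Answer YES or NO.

((N\S)/(S/NP))/S S S/NP NP (PP\NP)\NP S (PP\(PP\NP))\S (N\(N\S))\PP
CKY chart[0,8] = {N, N/(N\N), NP/(NP\N), PP/(PP\N), S/(S\N)}; S ∉ chart

NO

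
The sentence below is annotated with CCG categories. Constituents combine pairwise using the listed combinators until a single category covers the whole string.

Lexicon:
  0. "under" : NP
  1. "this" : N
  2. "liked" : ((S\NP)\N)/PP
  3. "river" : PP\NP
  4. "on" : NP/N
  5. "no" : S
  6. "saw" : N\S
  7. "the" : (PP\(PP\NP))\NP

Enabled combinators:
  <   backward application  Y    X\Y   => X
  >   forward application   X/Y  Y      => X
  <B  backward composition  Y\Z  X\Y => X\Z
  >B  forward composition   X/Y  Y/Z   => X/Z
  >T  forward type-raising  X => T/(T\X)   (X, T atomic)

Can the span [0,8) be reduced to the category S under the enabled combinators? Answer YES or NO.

[0,8] S   >
  [0,1] S/(S\NP)   >T
    [0,1] "under" : NP
  [1,8] S\NP   <
    [1,2] "this" : N
    [2,8] (S\NP)\N   >
      [2,3] "liked" : ((S\NP)\N)/PP
      [3,8] PP   <
        [3,4] "river" : PP\NP
        [4,8] PP\(PP\NP)   <
          [4,7] NP   >
            [4,5] "on" : NP/N
            [5,7] N   <
              [5,6] "no" : S
              [6,7] "saw" : N\S
          [7,8] "the" : (PP\(PP\NP))\NP

YES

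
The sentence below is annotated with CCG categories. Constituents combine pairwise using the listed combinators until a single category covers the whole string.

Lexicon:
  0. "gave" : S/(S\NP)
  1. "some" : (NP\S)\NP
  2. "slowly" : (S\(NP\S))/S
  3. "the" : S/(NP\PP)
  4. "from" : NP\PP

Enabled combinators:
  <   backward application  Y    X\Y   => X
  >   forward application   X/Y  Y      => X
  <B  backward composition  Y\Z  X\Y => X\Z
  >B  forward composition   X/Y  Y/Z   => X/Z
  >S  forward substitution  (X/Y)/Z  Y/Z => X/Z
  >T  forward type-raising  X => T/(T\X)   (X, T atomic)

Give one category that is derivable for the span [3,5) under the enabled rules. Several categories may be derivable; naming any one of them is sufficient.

S

[0,5] S   >
  [0,1] "gave" : S/(S\NP)
  [1,5] S\NP   <B
    [1,2] "some" : (NP\S)\NP
    [2,5] S\(NP\S)   >
      [2,3] "slowly" : (S\(NP\S))/S
      [3,5] S   >
        [3,4] "the" : S/(NP\PP)
        [4,5] "from" : NP\PP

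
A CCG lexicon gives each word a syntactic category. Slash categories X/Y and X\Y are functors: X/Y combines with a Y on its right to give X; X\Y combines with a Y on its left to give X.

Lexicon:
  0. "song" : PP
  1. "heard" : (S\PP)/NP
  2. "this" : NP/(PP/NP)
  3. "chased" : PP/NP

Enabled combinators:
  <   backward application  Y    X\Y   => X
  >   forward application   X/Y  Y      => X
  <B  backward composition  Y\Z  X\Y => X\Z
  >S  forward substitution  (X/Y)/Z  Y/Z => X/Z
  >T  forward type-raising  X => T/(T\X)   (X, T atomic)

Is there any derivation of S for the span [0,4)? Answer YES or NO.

[0,4] S   >
  [0,1] S/(S\PP)   >T
    [0,1] "song" : PP
  [1,4] S\PP   >
    [1,2] "heard" : (S\PP)/NP
    [2,4] NP   >
      [2,3] "this" : NP/(PP/NP)
      [3,4] "chased" : PP/NP

YES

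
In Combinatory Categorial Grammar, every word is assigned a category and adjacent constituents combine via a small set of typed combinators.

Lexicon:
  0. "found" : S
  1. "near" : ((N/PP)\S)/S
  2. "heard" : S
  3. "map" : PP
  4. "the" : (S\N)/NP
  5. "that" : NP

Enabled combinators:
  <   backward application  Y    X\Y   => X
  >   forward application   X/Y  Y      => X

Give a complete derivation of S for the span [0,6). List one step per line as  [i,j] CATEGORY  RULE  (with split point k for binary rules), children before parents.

[0,1] S  lex  "found"
[1,2] ((N/PP)\S)/S  lex  "near"
[2,3] S  lex  "heard"
[1,3] (N/PP)\S  >  k=2
[0,3] N/PP  <  k=1
[3,4] PP  lex  "map"
[0,4] N  >  k=3
[4,5] (S\N)/NP  lex  "the"
[5,6] NP  lex  "that"
[4,6] S\N  >  k=5
[0,6] S  <  k=4

[0,6] S   <
  [0,4] N   >
    [0,3] N/PP   <
      [0,1] "found" : S
      [1,3] (N/PP)\S   >
        [1,2] "near" : ((N/PP)\S)/S
        [2,3] "heard" : S
    [3,4] "map" : PP
  [4,6] S\N   >
    [4,5] "the" : (S\N)/NP
    [5,6] "that" : NP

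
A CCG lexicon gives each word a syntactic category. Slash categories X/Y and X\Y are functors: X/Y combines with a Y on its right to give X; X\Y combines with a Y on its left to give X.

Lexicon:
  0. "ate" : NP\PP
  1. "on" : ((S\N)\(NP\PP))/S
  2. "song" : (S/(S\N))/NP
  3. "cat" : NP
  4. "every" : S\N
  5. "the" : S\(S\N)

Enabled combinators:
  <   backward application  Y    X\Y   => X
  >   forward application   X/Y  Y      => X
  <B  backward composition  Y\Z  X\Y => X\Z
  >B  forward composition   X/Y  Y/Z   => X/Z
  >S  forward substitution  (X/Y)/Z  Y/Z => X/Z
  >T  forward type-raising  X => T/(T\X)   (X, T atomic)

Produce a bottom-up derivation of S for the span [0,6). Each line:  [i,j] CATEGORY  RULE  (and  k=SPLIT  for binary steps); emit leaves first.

[0,1] NP\PP  lex  "ate"
[1,2] ((S\N)\(NP\PP))/S  lex  "on"
[2,3] (S/(S\N))/NP  lex  "song"
[3,4] NP  lex  "cat"
[2,4] S/(S\N)  >  k=3
[4,5] S\N  lex  "every"
[2,5] S  >  k=4
[1,5] (S\N)\(NP\PP)  >  k=2
[0,5] S\N  <  k=1
[5,6] S\(S\N)  lex  "the"
[0,6] S  <  k=5

[0,6] S   <
  [0,5] S\N   <
    [0,1] "ate" : NP\PP
    [1,5] (S\N)\(NP\PP)   >
      [1,2] "on" : ((S\N)\(NP\PP))/S
      [2,5] S   >
        [2,4] S/(S\N)   >
          [2,3] "song" : (S/(S\N))/NP
          [3,4] "cat" : NP
        [4,5] "every" : S\N
  [5,6] "the" : S\(S\N)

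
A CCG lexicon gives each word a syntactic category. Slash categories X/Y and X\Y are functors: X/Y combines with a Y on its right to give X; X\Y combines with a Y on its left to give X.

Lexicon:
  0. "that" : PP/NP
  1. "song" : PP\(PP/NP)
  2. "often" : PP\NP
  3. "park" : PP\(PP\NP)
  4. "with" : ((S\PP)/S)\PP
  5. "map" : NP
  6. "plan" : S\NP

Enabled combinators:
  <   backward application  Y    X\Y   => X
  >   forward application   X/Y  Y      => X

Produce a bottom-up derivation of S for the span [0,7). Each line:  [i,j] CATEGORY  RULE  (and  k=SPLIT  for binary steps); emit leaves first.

[0,1] PP/NP  lex  "that"
[1,2] PP\(PP/NP)  lex  "song"
[0,2] PP  <  k=1
[2,3] PP\NP  lex  "often"
[3,4] PP\(PP\NP)  lex  "park"
[2,4] PP  <  k=3
[4,5] ((S\PP)/S)\PP  lex  "with"
[2,5] (S\PP)/S  <  k=4
[5,6] NP  lex  "map"
[6,7] S\NP  lex  "plan"
[5,7] S  <  k=6
[2,7] S\PP  >  k=5
[0,7] S  <  k=2

[0,7] S   <
  [0,2] PP   <
    [0,1] "that" : PP/NP
    [1,2] "song" : PP\(PP/NP)
  [2,7] S\PP   >
    [2,5] (S\PP)/S   <
      [2,4] PP   <
        [2,3] "often" : PP\NP
        [3,4] "park" : PP\(PP\NP)
      [4,5] "with" : ((S\PP)/S)\PP
    [5,7] S   <
      [5,6] "map" : NP
      [6,7] "plan" : S\NP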